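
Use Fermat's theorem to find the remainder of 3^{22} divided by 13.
3

By Fermat's Little Theorem, a^(p-1) ≡ 1 (mod p) for prime p and gcd(a, p) = 1
Here p = 13, so 3^12 ≡ 1 (mod 13)
We can reduce the exponent: 22 mod 12 = 10
So 3^22 ≡ 3^10 (mod 13)
Computing: 3^10 mod 13 = 3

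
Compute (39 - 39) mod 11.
0

(39 - 39) = 0
0 mod 11 = 0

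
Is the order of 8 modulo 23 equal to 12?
No, the actual order is 11, not 12.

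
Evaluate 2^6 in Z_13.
6 = 4 + 2 (binary 110). Repeated squaring mod 13: 2^1 ≡ 2; 2^2 ≡ 2² = 4 ≡ 4; 2^4 ≡ 4² = 16 ≡ 3. Multiply: 2^6 = 2^4 × 2^2 ≡ 3 × 4 (mod 13): 3 × 4 = 12 ≡ 12. So 2^6 ≡ 12 (mod 13).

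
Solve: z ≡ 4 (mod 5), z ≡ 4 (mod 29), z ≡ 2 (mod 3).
M = 5 × 29 × 3 = 435. M₁ = 87, y₁ ≡ 3 (mod 5). M₂ = 15, y₂ ≡ 2 (mod 29). M₃ = 145, y₃ ≡ 1 (mod 3). z = 4×87×3 + 4×15×2 + 2×145×1 ≡ 149 (mod 435)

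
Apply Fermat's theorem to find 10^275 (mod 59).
By Fermat: 10^{58} ≡ 1 (mod 59). 275 = 4×58 + 43. So 10^{275} ≡ 10^{43} ≡ 42 (mod 59)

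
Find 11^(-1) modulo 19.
7

Using Extended Euclidean Algorithm:
gcd(11, 19) = 1
Bezout coefficients: 11 × 7 + 19 × -4 = 1
So 11 × 7 ≡ 1 (mod 19)
The inverse is 7 mod 19 = 7
Verification: 11 × 7 = 77 = 4 × 19 + 1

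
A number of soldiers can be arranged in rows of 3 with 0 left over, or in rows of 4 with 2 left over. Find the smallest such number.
M = 3 × 4 = 12. M₁ = 4, y₁ ≡ 1 (mod 3). M₂ = 3, y₂ ≡ 3 (mod 4). z = 0×4×1 + 2×3×3 ≡ 6 (mod 12). The smallest positive such number is 6.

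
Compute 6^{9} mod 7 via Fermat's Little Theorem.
6

By Fermat's Little Theorem, a^(p-1) ≡ 1 (mod p) for prime p and gcd(a, p) = 1
Here p = 7, so 6^6 ≡ 1 (mod 7)
We can reduce the exponent: 9 mod 6 = 3
So 6^9 ≡ 6^3 (mod 7)
Computing: 6^3 mod 7 = 6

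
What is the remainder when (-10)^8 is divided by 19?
(-10) ≡ 9 (mod 19). 8 = 8 (binary 1000). Repeated squaring mod 19: 9^1 ≡ 9; 9^2 ≡ 9² = 81 ≡ 5; 9^4 ≡ 5² = 25 ≡ 6; 9^8 ≡ 6² = 36 ≡ 17. So (-10)^8 ≡ 17 (mod 19).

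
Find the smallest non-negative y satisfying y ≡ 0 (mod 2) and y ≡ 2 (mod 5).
M = 2 × 5 = 10. M₁ = 5, y₁ ≡ 1 (mod 2). M₂ = 2, y₂ ≡ 3 (mod 5). y = 0×5×1 + 2×2×3 ≡ 2 (mod 10)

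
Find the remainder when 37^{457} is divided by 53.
By Fermat: 37^{52} ≡ 1 (mod 53). 457 = 8×52 + 41. So 37^{457} ≡ 37^{41} ≡ 9 (mod 53)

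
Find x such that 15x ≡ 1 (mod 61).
15^(-1) ≡ 57 (mod 61). Verification: 15 × 57 = 855 ≡ 1 (mod 61)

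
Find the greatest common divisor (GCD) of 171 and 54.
9

Using the Euclidean algorithm:
171 = 3 × 54 + 9
54 = 6 × 9 + 0

GCD(171, 54) = 9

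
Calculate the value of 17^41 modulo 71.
Using repeated squaring. 41 = 32 + 8 + 1 (binary 101001). Repeated squaring mod 71: 17^1 ≡ 17; 17^2 ≡ 17² = 289 ≡ 5; 17^4 ≡ 5² = 25 ≡ 25; 17^8 ≡ 25² = 625 ≡ 57; 17^16 ≡ 57² = 3249 ≡ 54; 17^32 ≡ 54² = 2916 ≡ 5. Multiply: 17^41 = 17^32 × 17^8 × 17^1 ≡ 5 × 57 × 17 (mod 71): 5 × 57 = 285 ≡ 1; 1 × 17 = 17 ≡ 17. So 17^41 ≡ 17 (mod 71).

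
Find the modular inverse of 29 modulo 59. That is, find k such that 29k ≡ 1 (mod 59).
57

Using Extended Euclidean Algorithm:
gcd(29, 59) = 1
Bezout coefficients: 29 × -2 + 59 × 1 = 1
So 29 × -2 ≡ 1 (mod 59)
The inverse is -2 mod 59 = 57
Verification: 29 × 57 = 1653 = 28 × 59 + 1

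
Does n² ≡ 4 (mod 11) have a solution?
By Euler's criterion: 4^{5} ≡ 1 (mod 11). Since this equals 1, 4 is a QR.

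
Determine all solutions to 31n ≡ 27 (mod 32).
5

Since gcd(31, 32) = 1 divides 27, a solution exists.
Multiply both sides by the inverse of 31 mod 32:
  31^(-1) mod 32 = 31
  x ≡ 31 × 27 ≡ 837 ≡ 5 (mod 32)
Verification: 31 × 5 = 155 = 4 × 32 + 27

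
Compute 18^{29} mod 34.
18

Using successive squaring:
Binary expansion of 29: 11101
Powers of 18 mod 34 (each is the square of the previous):
  18^1 ≡ 18 (mod 34)
  18^2 ≡ 18² = 324 ≡ 18 (mod 34)
  18^4 ≡ 18² = 324 ≡ 18 (mod 34)
  18^8 ≡ 18² = 324 ≡ 18 (mod 34)
  18^16 ≡ 18² = 324 ≡ 18 (mod 34)
29 = 16 + 8 + 4 + 1, so 18^29 = 18^16 × 18^8 × 18^4 × 18^1 ≡ 18 × 18 × 18 × 18 (mod 34)
Multiplying step by step:
  18 × 18 = 324 ≡ 18 (mod 34)
  18 × 18 = 324 ≡ 18 (mod 34)
  18 × 18 = 324 ≡ 18 (mod 34)
Result: 18^29 ≡ 18 (mod 34)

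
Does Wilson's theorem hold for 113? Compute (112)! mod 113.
(112)! mod 113 = 112. Since this equals -1 (mod 113), Wilson confirms 113 is prime.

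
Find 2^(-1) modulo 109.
55

Using Extended Euclidean Algorithm:
gcd(2, 109) = 1
Bezout coefficients: 2 × -54 + 109 × 1 = 1
So 2 × -54 ≡ 1 (mod 109)
The inverse is -54 mod 109 = 55
Verification: 2 × 55 = 110 = 1 × 109 + 1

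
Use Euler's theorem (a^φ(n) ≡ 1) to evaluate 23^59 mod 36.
By Euler: 23^{12} ≡ 1 (mod 36) since gcd(23, 36) = 1. 59 = 4×12 + 11. So 23^{59} ≡ 23^{11} ≡ 11 (mod 36)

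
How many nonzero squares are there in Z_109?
For prime 109, there are (p-1)/2 = (109-1)/2 = 54 quadratic residues (excluding 0).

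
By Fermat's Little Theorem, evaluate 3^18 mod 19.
By Fermat's Little Theorem, 3^{18} ≡ 1 (mod 19) since 19 is prime and gcd(3, 19) = 1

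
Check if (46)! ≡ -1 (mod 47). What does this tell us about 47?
(46)! mod 47 = 46. Since this equals -1 (mod 47), Wilson confirms 47 is prime.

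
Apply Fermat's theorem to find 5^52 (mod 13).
By Fermat: 5^{12} ≡ 1 (mod 13). 52 = 4×12 + 4. So 5^{52} ≡ 5^{4} ≡ 1 (mod 13)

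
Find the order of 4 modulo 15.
Powers of 4 mod 15: 4^1≡4, 4^2≡1. Order = 2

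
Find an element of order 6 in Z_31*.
6 has order 6 mod 31 since 6^{6} ≡ 1 (mod 31) and no smaller power works.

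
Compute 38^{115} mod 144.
128

Using successive squaring:
Binary expansion of 115: 1110011
Powers of 38 mod 144 (each is the square of the previous):
  38^1 ≡ 38 (mod 144)
  38^2 ≡ 38² = 1444 ≡ 4 (mod 144)
  38^4 ≡ 4² = 16 ≡ 16 (mod 144)
  38^8 ≡ 16² = 256 ≡ 112 (mod 144)
  38^16 ≡ 112² = 12544 ≡ 16 (mod 144)
  38^32 ≡ 16² = 256 ≡ 112 (mod 144)
  38^64 ≡ 112² = 12544 ≡ 16 (mod 144)
115 = 64 + 32 + 16 + 2 + 1, so 38^115 = 38^64 × 38^32 × 38^16 × 38^2 × 38^1 ≡ 16 × 112 × 16 × 4 × 38 (mod 144)
Multiplying step by step:
  16 × 112 = 1792 ≡ 64 (mod 144)
  64 × 16 = 1024 ≡ 16 (mod 144)
  16 × 4 = 64 ≡ 64 (mod 144)
  64 × 38 = 2432 ≡ 128 (mod 144)
Result: 38^115 ≡ 128 (mod 144)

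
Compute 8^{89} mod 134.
8

Using successive squaring:
Binary expansion of 89: 1011001
Powers of 8 mod 134 (each is the square of the previous):
  8^1 ≡ 8 (mod 134)
  8^2 ≡ 8² = 64 ≡ 64 (mod 134)
  8^4 ≡ 64² = 4096 ≡ 76 (mod 134)
  8^8 ≡ 76² = 5776 ≡ 14 (mod 134)
  8^16 ≡ 14² = 196 ≡ 62 (mod 134)
  8^32 ≡ 62² = 3844 ≡ 92 (mod 134)
  8^64 ≡ 92² = 8464 ≡ 22 (mod 134)
89 = 64 + 16 + 8 + 1, so 8^89 = 8^64 × 8^16 × 8^8 × 8^1 ≡ 22 × 62 × 14 × 8 (mod 134)
Multiplying step by step:
  22 × 62 = 1364 ≡ 24 (mod 134)
  24 × 14 = 336 ≡ 68 (mod 134)
  68 × 8 = 544 ≡ 8 (mod 134)
Result: 8^89 ≡ 8 (mod 134)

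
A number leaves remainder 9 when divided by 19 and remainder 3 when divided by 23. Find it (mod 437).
M = 19 × 23 = 437. M₁ = 23, y₁ ≡ 5 (mod 19). M₂ = 19, y₂ ≡ 17 (mod 23). x = 9×23×5 + 3×19×17 ≡ 256 (mod 437)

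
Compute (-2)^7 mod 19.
(-2) ≡ 17 (mod 19). 7 = 4 + 2 + 1 (binary 111). Repeated squaring mod 19: 17^1 ≡ 17; 17^2 ≡ 17² = 289 ≡ 4; 17^4 ≡ 4² = 16 ≡ 16. Multiply: (-2)^7 ≡ 17^4 × 17^2 × 17^1 ≡ 16 × 4 × 17 (mod 19): 16 × 4 = 64 ≡ 7; 7 × 17 = 119 ≡ 5. So (-2)^7 ≡ 5 (mod 19).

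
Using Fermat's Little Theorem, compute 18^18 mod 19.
By Fermat's Little Theorem, 18^{18} ≡ 1 (mod 19) since 19 is prime and gcd(18, 19) = 1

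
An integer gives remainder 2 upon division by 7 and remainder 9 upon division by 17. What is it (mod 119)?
M = 7 × 17 = 119. M₁ = 17, y₁ ≡ 5 (mod 7). M₂ = 7, y₂ ≡ 5 (mod 17). x = 2×17×5 + 9×7×5 ≡ 9 (mod 119). The smallest positive such number is 9.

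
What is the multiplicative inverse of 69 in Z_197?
69^(-1) ≡ 20 (mod 197). Verification: 69 × 20 = 1380 ≡ 1 (mod 197)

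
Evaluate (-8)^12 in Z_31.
Using repeated squaring. (-8) ≡ 23 (mod 31). 12 = 8 + 4 (binary 1100). Repeated squaring mod 31: 23^1 ≡ 23; 23^2 ≡ 23² = 529 ≡ 2; 23^4 ≡ 2² = 4 ≡ 4; 23^8 ≡ 4² = 16 ≡ 16. Multiply: (-8)^12 ≡ 23^8 × 23^4 ≡ 16 × 4 (mod 31): 16 × 4 = 64 ≡ 2. So (-8)^12 ≡ 2 (mod 31).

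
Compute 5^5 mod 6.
5 = 4 + 1 (binary 101). Repeated squaring mod 6: 5^1 ≡ 5; 5^2 ≡ 5² = 25 ≡ 1; 5^4 ≡ 1² = 1 ≡ 1. Multiply: 5^5 = 5^4 × 5^1 ≡ 1 × 5 (mod 6): 1 × 5 = 5 ≡ 5. So 5^5 ≡ 5 (mod 6).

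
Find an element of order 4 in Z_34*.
13 has order 4 mod 34 since 13^{4} ≡ 1 (mod 34) and no smaller power works.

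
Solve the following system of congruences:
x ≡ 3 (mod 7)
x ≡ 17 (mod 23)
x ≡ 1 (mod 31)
2915

Using the Chinese Remainder Theorem:
M = product of moduli = 4991
For equation 1: M_1 = 713, 713 ≡ 6 (mod 7), inverse of 713 mod 7 is 6 (check: 6 × 6 = 36 ≡ 1 (mod 7))
For equation 2: M_2 = 217, 217 ≡ 10 (mod 23), inverse of 217 mod 23 is 7 (check: 10 × 7 = 70 ≡ 1 (mod 23))
For equation 3: M_3 = 161, 161 ≡ 6 (mod 31), inverse of 161 mod 31 is 26 (check: 6 × 26 = 156 ≡ 1 (mod 31))
Combine: x ≡ Σ r_i×M_i×(M_i⁻¹ mod m_i) = 3×713×6 + 17×217×7 + 1×161×26 = 12834 + 25823 + 4186 = 42843
42843 mod 4991 = 2915
x ≡ 2915 (mod 4991)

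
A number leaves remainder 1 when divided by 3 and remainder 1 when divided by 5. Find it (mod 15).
M = 3 × 5 = 15. M₁ = 5, y₁ ≡ 2 (mod 3). M₂ = 3, y₂ ≡ 2 (mod 5). m = 1×5×2 + 1×3×2 ≡ 1 (mod 15)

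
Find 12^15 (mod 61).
Using repeated squaring. 15 = 8 + 4 + 2 + 1 (binary 1111). Repeated squaring mod 61: 12^1 ≡ 12; 12^2 ≡ 12² = 144 ≡ 22; 12^4 ≡ 22² = 484 ≡ 57; 12^8 ≡ 57² = 3249 ≡ 16. Multiply: 12^15 = 12^8 × 12^4 × 12^2 × 12^1 ≡ 16 × 57 × 22 × 12 (mod 61): 16 × 57 = 912 ≡ 58; 58 × 22 = 1276 ≡ 56; 56 × 12 = 672 ≡ 1. So 12^15 ≡ 1 (mod 61).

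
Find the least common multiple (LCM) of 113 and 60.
6780

First find GCD(113, 60) using the Euclidean algorithm:
113 = 1 × 60 + 53
60 = 1 × 53 + 7
53 = 7 × 7 + 4
7 = 1 × 4 + 3
4 = 1 × 3 + 1
3 = 3 × 1 + 0
GCD(113, 60) = 1

LCM formula: LCM(a, b) = (a × b) / GCD(a, b)
LCM(113, 60) = (113 × 60) / 1
LCM(113, 60) = 6780 / 1
LCM(113, 60) = 6780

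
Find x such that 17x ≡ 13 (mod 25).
14

Since gcd(17, 25) = 1 divides 13, a solution exists.
Multiply both sides by the inverse of 17 mod 25:
  17^(-1) mod 25 = 3
  x ≡ 3 × 13 ≡ 39 ≡ 14 (mod 25)
Verification: 17 × 14 = 238 = 9 × 25 + 13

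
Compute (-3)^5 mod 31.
(-3) ≡ 28 (mod 31). 5 = 4 + 1 (binary 101). Repeated squaring mod 31: 28^1 ≡ 28; 28^2 ≡ 28² = 784 ≡ 9; 28^4 ≡ 9² = 81 ≡ 19. Multiply: (-3)^5 ≡ 28^4 × 28^1 ≡ 19 × 28 (mod 31): 19 × 28 = 532 ≡ 5. So (-3)^5 ≡ 5 (mod 31).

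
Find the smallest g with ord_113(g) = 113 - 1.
p - 1 = 112 has prime divisors 2, 7. h is a primitive root mod 113 iff h^(112/q) ≢ 1 (mod 113) for each such q.
h = 2: 2^56 ≡ 1, 2^16 ≡ 109 (mod 113); 2^56 ≡ 1, so not a primitive root.
h = 3: 3^56 ≡ 112, 3^16 ≡ 49 (mod 113); none is 1, so 3 has order 112 and is a primitive root.
The smallest primitive root mod 113 is g = 3.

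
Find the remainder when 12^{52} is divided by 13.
By Fermat: 12^{12} ≡ 1 (mod 13). 52 = 4×12 + 4. So 12^{52} ≡ 12^{4} ≡ 1 (mod 13)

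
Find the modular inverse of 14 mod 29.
14^(-1) ≡ 27 (mod 29). Verification: 14 × 27 = 378 ≡ 1 (mod 29)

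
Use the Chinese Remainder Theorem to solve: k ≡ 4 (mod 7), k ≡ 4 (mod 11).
4

Using the Chinese Remainder Theorem:
M = product of moduli = 77
For equation 1: M_1 = 11, 11 ≡ 4 (mod 7), inverse of 11 mod 7 is 2 (check: 4 × 2 = 8 ≡ 1 (mod 7))
For equation 2: M_2 = 7, 7 ≡ 7 (mod 11), inverse of 7 mod 11 is 8 (check: 7 × 8 = 56 ≡ 1 (mod 11))
Combine: k ≡ Σ r_i×M_i×(M_i⁻¹ mod m_i) = 4×11×2 + 4×7×8 = 88 + 224 = 312
312 mod 77 = 4
k ≡ 4 (mod 77)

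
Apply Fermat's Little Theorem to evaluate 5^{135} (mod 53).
2

By Fermat's Little Theorem, a^(p-1) ≡ 1 (mod p) for prime p and gcd(a, p) = 1
Here p = 53, so 5^52 ≡ 1 (mod 53)
We can reduce the exponent: 135 mod 52 = 31
So 5^135 ≡ 5^31 (mod 53)
Computing: 5^31 mod 53 = 2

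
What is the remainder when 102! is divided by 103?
By Wilson's theorem, (102)! ≡ -1 ≡ 102 (mod 103)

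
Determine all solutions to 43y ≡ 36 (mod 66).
30

Since gcd(43, 66) = 1 divides 36, a solution exists.
Multiply both sides by the inverse of 43 mod 66:
  43^(-1) mod 66 = 43
  x ≡ 43 × 36 ≡ 1548 ≡ 30 (mod 66)
Verification: 43 × 30 = 1290 = 19 × 66 + 36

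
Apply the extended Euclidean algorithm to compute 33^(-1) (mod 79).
Extended GCD: 33(12) + 79(-5) = 1. So 33^(-1) ≡ 12 ≡ 12 (mod 79). Verify: 33 × 12 = 396 ≡ 1 (mod 79)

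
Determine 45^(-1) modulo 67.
45^(-1) ≡ 3 (mod 67). Verification: 45 × 3 = 135 ≡ 1 (mod 67)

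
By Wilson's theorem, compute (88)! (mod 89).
By Wilson's theorem, (88)! ≡ -1 ≡ 88 (mod 89)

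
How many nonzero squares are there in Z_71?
For prime 71, there are (p-1)/2 = (71-1)/2 = 35 quadratic residues (excluding 0).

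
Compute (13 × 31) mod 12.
7

(13 × 31) = 403
403 mod 12 = 7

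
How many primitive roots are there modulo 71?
24

The number of primitive roots modulo p is φ(p-1) = φ(70)
φ(70) = 24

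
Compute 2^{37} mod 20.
12

Using successive squaring:
Binary expansion of 37: 100101
Powers of 2 mod 20 (each is the square of the previous):
  2^1 ≡ 2 (mod 20)
  2^2 ≡ 2² = 4 ≡ 4 (mod 20)
  2^4 ≡ 4² = 16 ≡ 16 (mod 20)
  2^8 ≡ 16² = 256 ≡ 16 (mod 20)
  2^16 ≡ 16² = 256 ≡ 16 (mod 20)
  2^32 ≡ 16² = 256 ≡ 16 (mod 20)
37 = 32 + 4 + 1, so 2^37 = 2^32 × 2^4 × 2^1 ≡ 16 × 16 × 2 (mod 20)
Multiplying step by step:
  16 × 16 = 256 ≡ 16 (mod 20)
  16 × 2 = 32 ≡ 12 (mod 20)
Result: 2^37 ≡ 12 (mod 20)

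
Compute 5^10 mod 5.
5 ≡ 0 (mod 5). 10 = 8 + 2 (binary 1010). Repeated squaring mod 5: 0^1 ≡ 0; 0^2 ≡ 0² = 0 ≡ 0; 0^4 ≡ 0² = 0 ≡ 0; 0^8 ≡ 0² = 0 ≡ 0. Multiply: 5^10 ≡ 0^8 × 0^2 ≡ 0 × 0 (mod 5): 0 × 0 = 0 ≡ 0. So 5^10 ≡ 0 (mod 5).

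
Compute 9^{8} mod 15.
6

Using successive squaring:
Binary expansion of 8: 1000
Powers of 9 mod 15 (each is the square of the previous):
  9^1 ≡ 9 (mod 15)
  9^2 ≡ 9² = 81 ≡ 6 (mod 15)
  9^4 ≡ 6² = 36 ≡ 6 (mod 15)
  9^8 ≡ 6² = 36 ≡ 6 (mod 15)
8 is a power of 2, so 9^8 is the last square: ≡ 6 (mod 15)
Result: 9^8 ≡ 6 (mod 15)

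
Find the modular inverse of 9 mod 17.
9^(-1) ≡ 2 (mod 17). Verification: 9 × 2 = 18 ≡ 1 (mod 17)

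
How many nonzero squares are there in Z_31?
For prime 31, there are (p-1)/2 = (31-1)/2 = 15 quadratic residues (excluding 0).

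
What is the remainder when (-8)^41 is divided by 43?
Using repeated squaring. (-8) ≡ 35 (mod 43). 41 = 32 + 8 + 1 (binary 101001). Repeated squaring mod 43: 35^1 ≡ 35; 35^2 ≡ 35² = 1225 ≡ 21; 35^4 ≡ 21² = 441 ≡ 11; 35^8 ≡ 11² = 121 ≡ 35; 35^16 ≡ 35² = 1225 ≡ 21; 35^32 ≡ 21² = 441 ≡ 11. Multiply: (-8)^41 ≡ 35^32 × 35^8 × 35^1 ≡ 11 × 35 × 35 (mod 43): 11 × 35 = 385 ≡ 41; 41 × 35 = 1435 ≡ 16. So (-8)^41 ≡ 16 (mod 43).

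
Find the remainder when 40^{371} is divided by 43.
By Fermat: 40^{42} ≡ 1 (mod 43). 371 = 8×42 + 35. So 40^{371} ≡ 40^{35} ≡ 36 (mod 43)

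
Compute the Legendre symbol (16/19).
(16/19) = 16^{9} mod 19 = 1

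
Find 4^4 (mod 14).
4 = 4 (binary 100). Repeated squaring mod 14: 4^1 ≡ 4; 4^2 ≡ 4² = 16 ≡ 2; 4^4 ≡ 2² = 4 ≡ 4. So 4^4 ≡ 4 (mod 14).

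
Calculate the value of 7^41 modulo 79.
Using repeated squaring. 41 = 32 + 8 + 1 (binary 101001). Repeated squaring mod 79: 7^1 ≡ 7; 7^2 ≡ 7² = 49 ≡ 49; 7^4 ≡ 49² = 2401 ≡ 31; 7^8 ≡ 31² = 961 ≡ 13; 7^16 ≡ 13² = 169 ≡ 11; 7^32 ≡ 11² = 121 ≡ 42. Multiply: 7^41 = 7^32 × 7^8 × 7^1 ≡ 42 × 13 × 7 (mod 79): 42 × 13 = 546 ≡ 72; 72 × 7 = 504 ≡ 30. So 7^41 ≡ 30 (mod 79).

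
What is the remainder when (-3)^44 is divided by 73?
Using repeated squaring. (-3) ≡ 70 (mod 73). 44 = 32 + 8 + 4 (binary 101100). Repeated squaring mod 73: 70^1 ≡ 70; 70^2 ≡ 70² = 4900 ≡ 9; 70^4 ≡ 9² = 81 ≡ 8; 70^8 ≡ 8² = 64 ≡ 64; 70^16 ≡ 64² = 4096 ≡ 8; 70^32 ≡ 8² = 64 ≡ 64. Multiply: (-3)^44 ≡ 70^32 × 70^8 × 70^4 ≡ 64 × 64 × 8 (mod 73): 64 × 64 = 4096 ≡ 8; 8 × 8 = 64 ≡ 64. So (-3)^44 ≡ 64 (mod 73).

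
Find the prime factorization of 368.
2^4 × 23

Divide by primes starting from smallest:
368 ÷ 2 = 184
184 ÷ 2 = 92
92 ÷ 2 = 46
46 ÷ 2 = 23
23 ÷ 23 = 1

368 = 2^4 × 23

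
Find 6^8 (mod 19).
8 = 8 (binary 1000). Repeated squaring mod 19: 6^1 ≡ 6; 6^2 ≡ 6² = 36 ≡ 17; 6^4 ≡ 17² = 289 ≡ 4; 6^8 ≡ 4² = 16 ≡ 16. So 6^8 ≡ 16 (mod 19).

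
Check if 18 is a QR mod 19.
By Euler's criterion: 18^{9} ≡ 18 (mod 19). Since this equals -1 (≡ 18), 18 is not a QR.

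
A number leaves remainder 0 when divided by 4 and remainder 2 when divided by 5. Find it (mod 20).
M = 4 × 5 = 20. M₁ = 5, y₁ ≡ 1 (mod 4). M₂ = 4, y₂ ≡ 4 (mod 5). r = 0×5×1 + 2×4×4 ≡ 12 (mod 20)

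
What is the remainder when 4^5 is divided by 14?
5 = 4 + 1 (binary 101). Repeated squaring mod 14: 4^1 ≡ 4; 4^2 ≡ 4² = 16 ≡ 2; 4^4 ≡ 2² = 4 ≡ 4. Multiply: 4^5 = 4^4 × 4^1 ≡ 4 × 4 (mod 14): 4 × 4 = 16 ≡ 2. So 4^5 ≡ 2 (mod 14).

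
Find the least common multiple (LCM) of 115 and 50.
1150

First find GCD(115, 50) using the Euclidean algorithm:
115 = 2 × 50 + 15
50 = 3 × 15 + 5
15 = 3 × 5 + 0
GCD(115, 50) = 5

LCM formula: LCM(a, b) = (a × b) / GCD(a, b)
LCM(115, 50) = (115 × 50) / 5
LCM(115, 50) = 5750 / 5
LCM(115, 50) = 1150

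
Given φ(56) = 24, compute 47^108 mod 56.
By Euler: 47^{24} ≡ 1 (mod 56) since gcd(47, 56) = 1. 108 = 4×24 + 12. So 47^{108} ≡ 47^{12} ≡ 1 (mod 56)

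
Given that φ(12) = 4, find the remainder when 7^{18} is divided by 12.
By Euler: 7^{4} ≡ 1 (mod 12) since gcd(7, 12) = 1. 18 = 4×4 + 2. So 7^{18} ≡ 7^{2} ≡ 1 (mod 12)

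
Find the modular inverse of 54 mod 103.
54^(-1) ≡ 21 (mod 103). Verification: 54 × 21 = 1134 ≡ 1 (mod 103)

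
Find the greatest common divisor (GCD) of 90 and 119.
1

Using the Euclidean algorithm:
90 = 0 × 119 + 90
119 = 1 × 90 + 29
90 = 3 × 29 + 3
29 = 9 × 3 + 2
3 = 1 × 2 + 1
2 = 2 × 1 + 0

GCD(90, 119) = 1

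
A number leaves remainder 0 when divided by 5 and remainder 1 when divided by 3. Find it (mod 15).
M = 5 × 3 = 15. M₁ = 3, y₁ ≡ 2 (mod 5). M₂ = 5, y₂ ≡ 2 (mod 3). t = 0×3×2 + 1×5×2 ≡ 10 (mod 15)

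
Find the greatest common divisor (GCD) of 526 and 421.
1

Using the Euclidean algorithm:
526 = 1 × 421 + 105
421 = 4 × 105 + 1
105 = 105 × 1 + 0

GCD(526, 421) = 1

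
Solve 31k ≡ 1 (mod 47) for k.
31^(-1) ≡ 44 (mod 47). Verification: 31 × 44 = 1364 ≡ 1 (mod 47)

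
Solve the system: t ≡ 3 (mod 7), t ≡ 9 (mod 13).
M = 7 × 13 = 91. M₁ = 13, y₁ ≡ 6 (mod 7). M₂ = 7, y₂ ≡ 2 (mod 13). t = 3×13×6 + 9×7×2 ≡ 87 (mod 91)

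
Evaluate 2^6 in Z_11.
6 = 4 + 2 (binary 110). Repeated squaring mod 11: 2^1 ≡ 2; 2^2 ≡ 2² = 4 ≡ 4; 2^4 ≡ 4² = 16 ≡ 5. Multiply: 2^6 = 2^4 × 2^2 ≡ 5 × 4 (mod 11): 5 × 4 = 20 ≡ 9. So 2^6 ≡ 9 (mod 11).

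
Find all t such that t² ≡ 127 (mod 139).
The square roots of 127 mod 139 are 31 and 108. Verify: 31² = 961 ≡ 127 (mod 139)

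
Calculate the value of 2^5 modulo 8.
5 = 4 + 1 (binary 101). Repeated squaring mod 8: 2^1 ≡ 2; 2^2 ≡ 2² = 4 ≡ 4; 2^4 ≡ 4² = 16 ≡ 0. Multiply: 2^5 = 2^4 × 2^1 ≡ 0 × 2 (mod 8): 0 × 2 = 0 ≡ 0. So 2^5 ≡ 0 (mod 8).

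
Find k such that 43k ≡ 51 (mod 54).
15

Since gcd(43, 54) = 1 divides 51, a solution exists.
Multiply both sides by the inverse of 43 mod 54:
  43^(-1) mod 54 = 49
  x ≡ 49 × 51 ≡ 2499 ≡ 15 (mod 54)
Verification: 43 × 15 = 645 = 11 × 54 + 51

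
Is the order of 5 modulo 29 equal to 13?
No, the actual order is 14, not 13.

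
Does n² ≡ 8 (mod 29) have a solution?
By Euler's criterion: 8^{14} ≡ 28 (mod 29). Since this equals -1 (≡ 28), 8 is not a QR.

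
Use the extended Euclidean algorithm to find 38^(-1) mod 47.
Extended GCD: 38(-21) + 47(17) = 1. So 38^(-1) ≡ 26 ≡ 26 (mod 47). Verify: 38 × 26 = 988 ≡ 1 (mod 47)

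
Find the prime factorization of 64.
2^6

Divide by primes starting from smallest:
64 ÷ 2 = 32
32 ÷ 2 = 16
16 ÷ 2 = 8
8 ÷ 2 = 4
4 ÷ 2 = 2
2 ÷ 2 = 1

64 = 2^6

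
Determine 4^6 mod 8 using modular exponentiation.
6 = 4 + 2 (binary 110). Repeated squaring mod 8: 4^1 ≡ 4; 4^2 ≡ 4² = 16 ≡ 0; 4^4 ≡ 0² = 0 ≡ 0. Multiply: 4^6 = 4^4 × 4^2 ≡ 0 × 0 (mod 8): 0 × 0 = 0 ≡ 0. So 4^6 ≡ 0 (mod 8).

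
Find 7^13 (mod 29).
Using repeated squaring. 13 = 8 + 4 + 1 (binary 1101). Repeated squaring mod 29: 7^1 ≡ 7; 7^2 ≡ 7² = 49 ≡ 20; 7^4 ≡ 20² = 400 ≡ 23; 7^8 ≡ 23² = 529 ≡ 7. Multiply: 7^13 = 7^8 × 7^4 × 7^1 ≡ 7 × 23 × 7 (mod 29): 7 × 23 = 161 ≡ 16; 16 × 7 = 112 ≡ 25. So 7^13 ≡ 25 (mod 29).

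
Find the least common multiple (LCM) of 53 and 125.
6625

First find GCD(53, 125) using the Euclidean algorithm:
53 = 0 × 125 + 53
125 = 2 × 53 + 19
53 = 2 × 19 + 15
19 = 1 × 15 + 4
15 = 3 × 4 + 3
4 = 1 × 3 + 1
3 = 3 × 1 + 0
GCD(53, 125) = 1

LCM formula: LCM(a, b) = (a × b) / GCD(a, b)
LCM(53, 125) = (53 × 125) / 1
LCM(53, 125) = 6625 / 1
LCM(53, 125) = 6625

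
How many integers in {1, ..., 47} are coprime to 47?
46

Prime factorization: 47 = 47
Using the formula φ(n) = n × Π(1 - 1/p) for each prime factor p:
φ(47) = 47 × (1 - 1/47)
φ(47) = 46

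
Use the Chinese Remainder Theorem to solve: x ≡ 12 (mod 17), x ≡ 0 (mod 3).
12

Using the Chinese Remainder Theorem:
M = product of moduli = 51
For equation 1: M_1 = 3, 3 ≡ 3 (mod 17), inverse of 3 mod 17 is 6 (check: 3 × 6 = 18 ≡ 1 (mod 17))
For equation 2: M_2 = 17, 17 ≡ 2 (mod 3), inverse of 17 mod 3 is 2 (check: 2 × 2 = 4 ≡ 1 (mod 3))
Combine: x ≡ Σ r_i×M_i×(M_i⁻¹ mod m_i) = 12×3×6 + 0×17×2 = 216 + 0 = 216
216 mod 51 = 12
x ≡ 12 (mod 51)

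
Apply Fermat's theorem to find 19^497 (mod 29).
By Fermat: 19^{28} ≡ 1 (mod 29). 497 ≡ 21 (mod 28). So 19^{497} ≡ 19^{21} ≡ 17 (mod 29)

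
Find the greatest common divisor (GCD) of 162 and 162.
162

Using the Euclidean algorithm:
162 = 1 × 162 + 0

GCD(162, 162) = 162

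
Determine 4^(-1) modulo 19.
4^(-1) ≡ 5 (mod 19). Verification: 4 × 5 = 20 ≡ 1 (mod 19)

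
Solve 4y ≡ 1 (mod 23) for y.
6

Using Extended Euclidean Algorithm:
gcd(4, 23) = 1
Bezout coefficients: 4 × 6 + 23 × -1 = 1
So 4 × 6 ≡ 1 (mod 23)
The inverse is 6 mod 23 = 6
Verification: 4 × 6 = 24 = 1 × 23 + 1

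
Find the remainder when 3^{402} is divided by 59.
By Fermat: 3^{58} ≡ 1 (mod 59). 402 = 6×58 + 54. So 3^{402} ≡ 3^{54} ≡ 51 (mod 59)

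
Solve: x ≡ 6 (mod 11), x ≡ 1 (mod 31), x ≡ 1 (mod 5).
M = 11 × 31 × 5 = 1705. M₁ = 155, y₁ ≡ 1 (mod 11). M₂ = 55, y₂ ≡ 22 (mod 31). M₃ = 341, y₃ ≡ 1 (mod 5). x = 6×155×1 + 1×55×22 + 1×341×1 ≡ 776 (mod 1705)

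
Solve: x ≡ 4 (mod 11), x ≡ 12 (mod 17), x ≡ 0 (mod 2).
M = 11 × 17 × 2 = 374. M₁ = 34, y₁ ≡ 1 (mod 11). M₂ = 22, y₂ ≡ 7 (mod 17). M₃ = 187, y₃ ≡ 1 (mod 2). x = 4×34×1 + 12×22×7 + 0×187×1 ≡ 114 (mod 374)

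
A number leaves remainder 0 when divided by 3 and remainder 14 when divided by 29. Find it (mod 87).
M = 3 × 29 = 87. M₁ = 29, y₁ ≡ 2 (mod 3). M₂ = 3, y₂ ≡ 10 (mod 29). r = 0×29×2 + 14×3×10 ≡ 72 (mod 87)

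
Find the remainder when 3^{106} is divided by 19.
By Fermat: 3^{18} ≡ 1 (mod 19). 106 = 5×18 + 16. So 3^{106} ≡ 3^{16} ≡ 17 (mod 19)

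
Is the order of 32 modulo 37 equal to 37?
No, the actual order is 36, not 37.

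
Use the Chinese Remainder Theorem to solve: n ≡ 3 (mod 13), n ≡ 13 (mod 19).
146

Using the Chinese Remainder Theorem:
M = product of moduli = 247
For equation 1: M_1 = 19, 19 ≡ 6 (mod 13), inverse of 19 mod 13 is 11 (check: 6 × 11 = 66 ≡ 1 (mod 13))
For equation 2: M_2 = 13, 13 ≡ 13 (mod 19), inverse of 13 mod 19 is 3 (check: 13 × 3 = 39 ≡ 1 (mod 19))
Combine: n ≡ Σ r_i×M_i×(M_i⁻¹ mod m_i) = 3×19×11 + 13×13×3 = 627 + 507 = 1134
1134 mod 247 = 146
n ≡ 146 (mod 247)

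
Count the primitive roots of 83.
40

The number of primitive roots modulo p is φ(p-1) = φ(82)
φ(82) = 40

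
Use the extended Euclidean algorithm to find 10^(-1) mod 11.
Extended GCD: 10(-1) + 11(1) = 1. So 10^(-1) ≡ 10 ≡ 10 (mod 11). Verify: 10 × 10 = 100 ≡ 1 (mod 11)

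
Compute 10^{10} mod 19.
9

Using successive squaring:
Binary expansion of 10: 1010
Powers of 10 mod 19 (each is the square of the previous):
  10^1 ≡ 10 (mod 19)
  10^2 ≡ 10² = 100 ≡ 5 (mod 19)
  10^4 ≡ 5² = 25 ≡ 6 (mod 19)
  10^8 ≡ 6² = 36 ≡ 17 (mod 19)
10 = 8 + 2, so 10^10 = 10^8 × 10^2 ≡ 17 × 5 (mod 19)
Multiplying step by step:
  17 × 5 = 85 ≡ 9 (mod 19)
Result: 10^10 ≡ 9 (mod 19)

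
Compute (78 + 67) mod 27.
10

(78 + 67) = 145
145 mod 27 = 10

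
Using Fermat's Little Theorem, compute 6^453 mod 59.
By Fermat: 6^{58} ≡ 1 (mod 59). 453 = 7×58 + 47. So 6^{453} ≡ 6^{47} ≡ 14 (mod 59)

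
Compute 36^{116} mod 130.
126

Using successive squaring:
Binary expansion of 116: 1110100
Powers of 36 mod 130 (each is the square of the previous):
  36^1 ≡ 36 (mod 130)
  36^2 ≡ 36² = 1296 ≡ 126 (mod 130)
  36^4 ≡ 126² = 15876 ≡ 16 (mod 130)
  36^8 ≡ 16² = 256 ≡ 126 (mod 130)
  36^16 ≡ 126² = 15876 ≡ 16 (mod 130)
  36^32 ≡ 16² = 256 ≡ 126 (mod 130)
  36^64 ≡ 126² = 15876 ≡ 16 (mod 130)
116 = 64 + 32 + 16 + 4, so 36^116 = 36^64 × 36^32 × 36^16 × 36^4 ≡ 16 × 126 × 16 × 16 (mod 130)
Multiplying step by step:
  16 × 126 = 2016 ≡ 66 (mod 130)
  66 × 16 = 1056 ≡ 16 (mod 130)
  16 × 16 = 256 ≡ 126 (mod 130)
Result: 36^116 ≡ 126 (mod 130)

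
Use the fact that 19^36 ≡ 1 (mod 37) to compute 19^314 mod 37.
By Fermat: 19^{36} ≡ 1 (mod 37). 314 = 8×36 + 26. So 19^{314} ≡ 19^{26} ≡ 25 (mod 37)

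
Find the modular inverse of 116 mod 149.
116^(-1) ≡ 9 (mod 149). Verification: 116 × 9 = 1044 ≡ 1 (mod 149)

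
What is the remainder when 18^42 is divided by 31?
Using Fermat: 18^{30} ≡ 1 (mod 31). 42 ≡ 12 (mod 30). So 18^{42} ≡ 18^{12} ≡ 8 (mod 31)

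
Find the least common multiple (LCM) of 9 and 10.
90

First find GCD(9, 10) using the Euclidean algorithm:
9 = 0 × 10 + 9
10 = 1 × 9 + 1
9 = 9 × 1 + 0
GCD(9, 10) = 1

LCM formula: LCM(a, b) = (a × b) / GCD(a, b)
LCM(9, 10) = (9 × 10) / 1
LCM(9, 10) = 90 / 1
LCM(9, 10) = 90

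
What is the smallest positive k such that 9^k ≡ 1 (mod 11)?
Powers of 9 mod 11: 9^1≡9, 9^2≡4, 9^3≡3, 9^4≡5, 9^5≡1. Order = 5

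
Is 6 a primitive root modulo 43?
p - 1 = 42 has prime divisors 2, 3, 7. Check 6^(42/q) mod 43 for each: 6^(42/2) = 6^21 ≡ 1, 6^(42/3) = 6^14 ≡ 36, 6^(42/7) = 6^6 ≡ 1 (mod 43). Since 6^21 ≡ 1 (mod 43), the order of 6 divides 21 (in fact the order is 3) ≠ 42, so it is not a primitive root.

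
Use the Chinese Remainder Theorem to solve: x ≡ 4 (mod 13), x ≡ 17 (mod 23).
M = 13 × 23 = 299. M₁ = 23, y₁ ≡ 4 (mod 13). M₂ = 13, y₂ ≡ 16 (mod 23). x = 4×23×4 + 17×13×16 ≡ 17 (mod 299)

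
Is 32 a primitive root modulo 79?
No

To verify, check if 32^(78/q) ≢ 1 (mod 79) for each prime divisor q of 78
Divisors of 78 = 78: [1, 2, 3, 6, 13, 26, 39, 78]
  32^(78/2) = 32^39 ≡ 1 (mod 79)
  32^(78/3) = 32^26 ≡ 55 (mod 79)
  32^(78/13) = 32^6 ≡ 52 (mod 79)
Conclusion: 32 is not a primitive root modulo 79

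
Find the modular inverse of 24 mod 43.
24^(-1) ≡ 9 (mod 43). Verification: 24 × 9 = 216 ≡ 1 (mod 43)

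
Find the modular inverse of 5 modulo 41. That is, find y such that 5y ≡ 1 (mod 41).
33

Using Extended Euclidean Algorithm:
gcd(5, 41) = 1
Bezout coefficients: 5 × -8 + 41 × 1 = 1
So 5 × -8 ≡ 1 (mod 41)
The inverse is -8 mod 41 = 33
Verification: 5 × 33 = 165 = 4 × 41 + 1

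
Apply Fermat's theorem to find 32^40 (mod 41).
By Fermat's Little Theorem, 32^{40} ≡ 1 (mod 41) since 41 is prime and gcd(32, 41) = 1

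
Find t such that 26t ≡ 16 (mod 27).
11

Since gcd(26, 27) = 1 divides 16, a solution exists.
Multiply both sides by the inverse of 26 mod 27:
  26^(-1) mod 27 = 26
  x ≡ 26 × 16 ≡ 416 ≡ 11 (mod 27)
Verification: 26 × 11 = 286 = 10 × 27 + 16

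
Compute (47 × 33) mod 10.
1

(47 × 33) = 1551
1551 mod 10 = 1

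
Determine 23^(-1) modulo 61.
23^(-1) ≡ 8 (mod 61). Verification: 23 × 8 = 184 ≡ 1 (mod 61)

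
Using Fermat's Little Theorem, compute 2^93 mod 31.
By Fermat: 2^{30} ≡ 1 (mod 31). 93 = 3×30 + 3. So 2^{93} ≡ 2^{3} ≡ 8 (mod 31)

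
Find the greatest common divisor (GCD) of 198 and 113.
1

Using the Euclidean algorithm:
198 = 1 × 113 + 85
113 = 1 × 85 + 28
85 = 3 × 28 + 1
28 = 28 × 1 + 0

GCD(198, 113) = 1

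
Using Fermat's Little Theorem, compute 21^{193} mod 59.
46

By Fermat's Little Theorem, a^(p-1) ≡ 1 (mod p) for prime p and gcd(a, p) = 1
Here p = 59, so 21^58 ≡ 1 (mod 59)
We can reduce the exponent: 193 mod 58 = 19
So 21^193 ≡ 21^19 (mod 59)
Computing: 21^19 mod 59 = 46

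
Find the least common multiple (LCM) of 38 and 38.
38

First find GCD(38, 38) using the Euclidean algorithm:
38 = 1 × 38 + 0
GCD(38, 38) = 38

LCM formula: LCM(a, b) = (a × b) / GCD(a, b)
LCM(38, 38) = (38 × 38) / 38
LCM(38, 38) = 1444 / 38
LCM(38, 38) = 38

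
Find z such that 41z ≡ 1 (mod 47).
41^(-1) ≡ 39 (mod 47). Verification: 41 × 39 = 1599 ≡ 1 (mod 47)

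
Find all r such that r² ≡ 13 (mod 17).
The square roots of 13 mod 17 are 8 and 9. Verify: 8² = 64 ≡ 13 (mod 17)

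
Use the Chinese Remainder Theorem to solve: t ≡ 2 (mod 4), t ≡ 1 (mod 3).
M = 4 × 3 = 12. M₁ = 3, y₁ ≡ 3 (mod 4). M₂ = 4, y₂ ≡ 1 (mod 3). t = 2×3×3 + 1×4×1 ≡ 10 (mod 12)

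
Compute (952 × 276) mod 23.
0

(952 × 276) = 262752
262752 mod 23 = 0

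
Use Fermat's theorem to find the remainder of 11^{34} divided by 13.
10

By Fermat's Little Theorem, a^(p-1) ≡ 1 (mod p) for prime p and gcd(a, p) = 1
Here p = 13, so 11^12 ≡ 1 (mod 13)
We can reduce the exponent: 34 mod 12 = 10
So 11^34 ≡ 11^10 (mod 13)
Computing: 11^10 mod 13 = 10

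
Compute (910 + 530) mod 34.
12

(910 + 530) = 1440
1440 mod 34 = 12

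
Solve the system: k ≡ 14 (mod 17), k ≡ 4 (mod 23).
M = 17 × 23 = 391. M₁ = 23, y₁ ≡ 3 (mod 17). M₂ = 17, y₂ ≡ 19 (mod 23). k = 14×23×3 + 4×17×19 ≡ 303 (mod 391)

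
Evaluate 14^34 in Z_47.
Using repeated squaring. 34 = 32 + 2 (binary 100010). Repeated squaring mod 47: 14^1 ≡ 14; 14^2 ≡ 14² = 196 ≡ 8; 14^4 ≡ 8² = 64 ≡ 17; 14^8 ≡ 17² = 289 ≡ 7; 14^16 ≡ 7² = 49 ≡ 2; 14^32 ≡ 2² = 4 ≡ 4. Multiply: 14^34 = 14^32 × 14^2 ≡ 4 × 8 (mod 47): 4 × 8 = 32 ≡ 32. So 14^34 ≡ 32 (mod 47).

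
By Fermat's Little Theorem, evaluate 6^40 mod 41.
By Fermat's Little Theorem, 6^{40} ≡ 1 (mod 41) since 41 is prime and gcd(6, 41) = 1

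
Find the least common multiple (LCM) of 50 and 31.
1550

First find GCD(50, 31) using the Euclidean algorithm:
50 = 1 × 31 + 19
31 = 1 × 19 + 12
19 = 1 × 12 + 7
12 = 1 × 7 + 5
7 = 1 × 5 + 2
5 = 2 × 2 + 1
2 = 2 × 1 + 0
GCD(50, 31) = 1

LCM formula: LCM(a, b) = (a × b) / GCD(a, b)
LCM(50, 31) = (50 × 31) / 1
LCM(50, 31) = 1550 / 1
LCM(50, 31) = 1550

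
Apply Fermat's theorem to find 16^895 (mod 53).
By Fermat: 16^{52} ≡ 1 (mod 53). 895 ≡ 11 (mod 52). So 16^{895} ≡ 16^{11} ≡ 47 (mod 53)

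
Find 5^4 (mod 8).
4 = 4 (binary 100). Repeated squaring mod 8: 5^1 ≡ 5; 5^2 ≡ 5² = 25 ≡ 1; 5^4 ≡ 1² = 1 ≡ 1. So 5^4 ≡ 1 (mod 8).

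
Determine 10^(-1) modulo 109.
10^(-1) ≡ 11 (mod 109). Verification: 10 × 11 = 110 ≡ 1 (mod 109)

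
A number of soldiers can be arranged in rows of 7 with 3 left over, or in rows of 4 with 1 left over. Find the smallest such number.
M = 7 × 4 = 28. M₁ = 4, y₁ ≡ 2 (mod 7). M₂ = 7, y₂ ≡ 3 (mod 4). t = 3×4×2 + 1×7×3 ≡ 17 (mod 28). The smallest positive such number is 17.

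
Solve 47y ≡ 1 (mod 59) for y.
54

Using Extended Euclidean Algorithm:
gcd(47, 59) = 1
Bezout coefficients: 47 × -5 + 59 × 4 = 1
So 47 × -5 ≡ 1 (mod 59)
The inverse is -5 mod 59 = 54
Verification: 47 × 54 = 2538 = 43 × 59 + 1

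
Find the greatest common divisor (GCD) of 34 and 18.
2

Using the Euclidean algorithm:
34 = 1 × 18 + 16
18 = 1 × 16 + 2
16 = 8 × 2 + 0

GCD(34, 18) = 2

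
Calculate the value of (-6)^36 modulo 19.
Using Fermat: (-6)^{18} ≡ 1 (mod 19). 36 ≡ 0 (mod 18). So (-6)^{36} ≡ (-6)^{0} ≡ 1 (mod 19)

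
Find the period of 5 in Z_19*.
Powers of 5 mod 19: 5^1≡5, 5^2≡6, 5^3≡11, 5^4≡17, 5^5≡9, 5^6≡7, 5^7≡16, 5^8≡4, 5^9≡1. Order = 9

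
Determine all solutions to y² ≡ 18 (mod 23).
The square roots of 18 mod 23 are 8 and 15. Verify: 8² = 64 ≡ 18 (mod 23)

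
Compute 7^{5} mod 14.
7

Using successive squaring:
Binary expansion of 5: 101
Powers of 7 mod 14 (each is the square of the previous):
  7^1 ≡ 7 (mod 14)
  7^2 ≡ 7² = 49 ≡ 7 (mod 14)
  7^4 ≡ 7² = 49 ≡ 7 (mod 14)
5 = 4 + 1, so 7^5 = 7^4 × 7^1 ≡ 7 × 7 (mod 14)
Multiplying step by step:
  7 × 7 = 49 ≡ 7 (mod 14)
Result: 7^5 ≡ 7 (mod 14)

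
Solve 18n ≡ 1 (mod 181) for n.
18^(-1) ≡ 171 (mod 181). Verification: 18 × 171 = 3078 ≡ 1 (mod 181)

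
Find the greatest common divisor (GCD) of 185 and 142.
1

Using the Euclidean algorithm:
185 = 1 × 142 + 43
142 = 3 × 43 + 13
43 = 3 × 13 + 4
13 = 3 × 4 + 1
4 = 4 × 1 + 0

GCD(185, 142) = 1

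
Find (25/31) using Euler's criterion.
(25/31) = 25^{15} mod 31 = 1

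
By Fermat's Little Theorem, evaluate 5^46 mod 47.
By Fermat's Little Theorem, 5^{46} ≡ 1 (mod 47) since 47 is prime and gcd(5, 47) = 1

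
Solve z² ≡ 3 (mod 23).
The square roots of 3 mod 23 are 16 and 7. Verify: 16² = 256 ≡ 3 (mod 23)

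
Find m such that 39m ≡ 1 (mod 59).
39^(-1) ≡ 56 (mod 59). Verification: 39 × 56 = 2184 ≡ 1 (mod 59)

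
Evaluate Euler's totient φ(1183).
936

Prime factorization: 1183 = 7 × 13^2
Using the formula φ(n) = n × Π(1 - 1/p) for each prime factor p:
φ(1183) = 1183 × (1 - 1/7) × (1 - 1/13)
φ(1183) = 936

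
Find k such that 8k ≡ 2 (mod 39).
10

Since gcd(8, 39) = 1 divides 2, a solution exists.
Multiply both sides by the inverse of 8 mod 39:
  8^(-1) mod 39 = 5
  x ≡ 5 × 2 ≡ 10 ≡ 10 (mod 39)
Verification: 8 × 10 = 80 = 2 × 39 + 2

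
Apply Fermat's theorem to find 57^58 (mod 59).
By Fermat's Little Theorem, 57^{58} ≡ 1 (mod 59) since 59 is prime and gcd(57, 59) = 1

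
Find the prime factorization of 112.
2^4 × 7

Divide by primes starting from smallest:
112 ÷ 2 = 56
56 ÷ 2 = 28
28 ÷ 2 = 14
14 ÷ 2 = 7
7 ÷ 7 = 1

112 = 2^4 × 7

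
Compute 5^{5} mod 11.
1

Using successive squaring:
Binary expansion of 5: 101
Powers of 5 mod 11 (each is the square of the previous):
  5^1 ≡ 5 (mod 11)
  5^2 ≡ 5² = 25 ≡ 3 (mod 11)
  5^4 ≡ 3² = 9 ≡ 9 (mod 11)
5 = 4 + 1, so 5^5 = 5^4 × 5^1 ≡ 9 × 5 (mod 11)
Multiplying step by step:
  9 × 5 = 45 ≡ 1 (mod 11)
Result: 5^5 ≡ 1 (mod 11)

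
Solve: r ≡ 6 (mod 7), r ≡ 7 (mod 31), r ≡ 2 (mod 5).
M = 7 × 31 × 5 = 1085. M₁ = 155, y₁ ≡ 1 (mod 7). M₂ = 35, y₂ ≡ 8 (mod 31). M₃ = 217, y₃ ≡ 3 (mod 5). r = 6×155×1 + 7×35×8 + 2×217×3 ≡ 937 (mod 1085)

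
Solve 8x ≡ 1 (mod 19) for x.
12

Using Extended Euclidean Algorithm:
gcd(8, 19) = 1
Bezout coefficients: 8 × -7 + 19 × 3 = 1
So 8 × -7 ≡ 1 (mod 19)
The inverse is -7 mod 19 = 12
Verification: 8 × 12 = 96 = 5 × 19 + 1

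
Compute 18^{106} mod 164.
100

Using successive squaring:
Binary expansion of 106: 1101010
Powers of 18 mod 164 (each is the square of the previous):
  18^1 ≡ 18 (mod 164)
  18^2 ≡ 18² = 324 ≡ 160 (mod 164)
  18^4 ≡ 160² = 25600 ≡ 16 (mod 164)
  18^8 ≡ 16² = 256 ≡ 92 (mod 164)
  18^16 ≡ 92² = 8464 ≡ 100 (mod 164)
  18^32 ≡ 100² = 10000 ≡ 160 (mod 164)
  18^64 ≡ 160² = 25600 ≡ 16 (mod 164)
106 = 64 + 32 + 8 + 2, so 18^106 = 18^64 × 18^32 × 18^8 × 18^2 ≡ 16 × 160 × 92 × 160 (mod 164)
Multiplying step by step:
  16 × 160 = 2560 ≡ 100 (mod 164)
  100 × 92 = 9200 ≡ 16 (mod 164)
  16 × 160 = 2560 ≡ 100 (mod 164)
Result: 18^106 ≡ 100 (mod 164)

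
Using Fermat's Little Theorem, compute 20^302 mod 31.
By Fermat: 20^{30} ≡ 1 (mod 31). 302 ≡ 2 (mod 30). So 20^{302} ≡ 20^{2} ≡ 28 (mod 31)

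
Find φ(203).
168

Prime factorization: 203 = 7 × 29
Using the formula φ(n) = n × Π(1 - 1/p) for each prime factor p:
φ(203) = 203 × (1 - 1/7) × (1 - 1/29)
φ(203) = 168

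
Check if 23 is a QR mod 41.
By Euler's criterion: 23^{20} ≡ 1 (mod 41). Since this equals 1, 23 is a QR.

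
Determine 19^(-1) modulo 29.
19^(-1) ≡ 26 (mod 29). Verification: 19 × 26 = 494 ≡ 1 (mod 29)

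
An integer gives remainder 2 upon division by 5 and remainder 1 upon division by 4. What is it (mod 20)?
M = 5 × 4 = 20. M₁ = 4, y₁ ≡ 4 (mod 5). M₂ = 5, y₂ ≡ 1 (mod 4). z = 2×4×4 + 1×5×1 ≡ 17 (mod 20). The smallest positive such number is 17.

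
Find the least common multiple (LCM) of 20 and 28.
140

First find GCD(20, 28) using the Euclidean algorithm:
20 = 0 × 28 + 20
28 = 1 × 20 + 8
20 = 2 × 8 + 4
8 = 2 × 4 + 0
GCD(20, 28) = 4

LCM formula: LCM(a, b) = (a × b) / GCD(a, b)
LCM(20, 28) = (20 × 28) / 4
LCM(20, 28) = 560 / 4
LCM(20, 28) = 140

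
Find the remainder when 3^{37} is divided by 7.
By Fermat: 3^{6} ≡ 1 (mod 7). 37 = 6×6 + 1. So 3^{37} ≡ 3^{1} ≡ 3 (mod 7)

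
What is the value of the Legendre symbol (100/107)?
(100/107) = 100^{53} mod 107 = 1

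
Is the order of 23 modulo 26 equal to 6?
Yes, ord_26(23) = 6.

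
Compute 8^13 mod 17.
Using repeated squaring. 13 = 8 + 4 + 1 (binary 1101). Repeated squaring mod 17: 8^1 ≡ 8; 8^2 ≡ 8² = 64 ≡ 13; 8^4 ≡ 13² = 169 ≡ 16; 8^8 ≡ 16² = 256 ≡ 1. Multiply: 8^13 = 8^8 × 8^4 × 8^1 ≡ 1 × 16 × 8 (mod 17): 1 × 16 = 16 ≡ 16; 16 × 8 = 128 ≡ 9. So 8^13 ≡ 9 (mod 17).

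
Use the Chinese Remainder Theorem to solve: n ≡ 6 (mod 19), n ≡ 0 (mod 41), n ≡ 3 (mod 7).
4756

Using the Chinese Remainder Theorem:
M = product of moduli = 5453
For equation 1: M_1 = 287, 287 ≡ 2 (mod 19), inverse of 287 mod 19 is 10 (check: 2 × 10 = 20 ≡ 1 (mod 19))
For equation 2: M_2 = 133, 133 ≡ 10 (mod 41), inverse of 133 mod 41 is 37 (check: 10 × 37 = 370 ≡ 1 (mod 41))
For equation 3: M_3 = 779, 779 ≡ 2 (mod 7), inverse of 779 mod 7 is 4 (check: 2 × 4 = 8 ≡ 1 (mod 7))
Combine: n ≡ Σ r_i×M_i×(M_i⁻¹ mod m_i) = 6×287×10 + 0×133×37 + 3×779×4 = 17220 + 0 + 9348 = 26568
26568 mod 5453 = 4756
n ≡ 4756 (mod 5453)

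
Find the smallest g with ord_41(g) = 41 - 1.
p - 1 = 40 has prime divisors 2, 5. h is a primitive root mod 41 iff h^(40/q) ≢ 1 (mod 41) for each such q.
h = 2: 2^20 ≡ 1, 2^8 ≡ 10 (mod 41); 2^20 ≡ 1, so not a primitive root.
h = 3: 3^20 ≡ 40, 3^8 ≡ 1 (mod 41); 3^8 ≡ 1, so not a primitive root.
h = 4: 4^20 ≡ 1, 4^8 ≡ 18 (mod 41); 4^20 ≡ 1, so not a primitive root.
h = 5: 5^20 ≡ 1, 5^8 ≡ 18 (mod 41); 5^20 ≡ 1, so not a primitive root.
h = 6: 6^20 ≡ 40, 6^8 ≡ 10 (mod 41); none is 1, so 6 has order 40 and is a primitive root.
The smallest primitive root mod 41 is g = 6.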